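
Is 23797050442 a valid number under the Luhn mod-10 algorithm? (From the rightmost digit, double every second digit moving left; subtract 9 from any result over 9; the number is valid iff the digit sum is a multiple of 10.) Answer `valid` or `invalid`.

From the right, keep odd positions and double even positions (subtract 9 from any doubled value over 9):
  doubled (positions 2,4,...): 8 0 0 9 6 → sum 23
  kept (positions 1,3,...): 2 4 5 7 7 2 → sum 27
Total = 50.
50 mod 10 = 0, so the number is valid.

valid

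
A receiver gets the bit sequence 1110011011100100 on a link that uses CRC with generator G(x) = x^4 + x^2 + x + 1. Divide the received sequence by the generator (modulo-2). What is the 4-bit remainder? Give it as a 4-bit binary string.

0100

Modulo-2 division of 1110011011100100 by 10111:
  pos 0: 11100 XOR 10111 = 01011
  pos 1: 10111 XOR 10111 = 00000
  pos 6: 10111 XOR 10111 = 00000
Remainder = 0100 (nonzero — an error is detected).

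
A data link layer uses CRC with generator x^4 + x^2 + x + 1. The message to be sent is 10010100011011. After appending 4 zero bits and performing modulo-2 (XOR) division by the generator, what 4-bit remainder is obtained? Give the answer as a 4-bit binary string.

Append 4 zeros: 100101000110110000. Divide by 10111 (XOR where the leading bit is 1):
  pos 0: 10010 XOR 10111 = 00101
  pos 2: 10110 XOR 10111 = 00001
  pos 6: 10011 XOR 10111 = 00100
  pos 8: 10001 XOR 10111 = 00110
  pos 10: 11010 XOR 10111 = 01101
  pos 11: 11010 XOR 10111 = 01101
  pos 12: 11010 XOR 10111 = 01101
  pos 13: 11010 XOR 10111 = 01101
Remainder (last 4 bits) = 1101. This is the CRC / FCS.

1101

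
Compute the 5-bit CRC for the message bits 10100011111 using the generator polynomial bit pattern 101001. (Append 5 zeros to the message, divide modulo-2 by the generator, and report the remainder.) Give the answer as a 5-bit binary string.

Append 5 zeros: 1010001111100000. Divide by 101001 (XOR where the leading bit is 1):
  pos 0: 101000 XOR 101001 = 000001
  pos 5: 111111 XOR 101001 = 010110
  pos 6: 101100 XOR 101001 = 000101
  pos 9: 101000 XOR 101001 = 000001
Remainder (last 5 bits) = 00010. This is the CRC / FCS.

00010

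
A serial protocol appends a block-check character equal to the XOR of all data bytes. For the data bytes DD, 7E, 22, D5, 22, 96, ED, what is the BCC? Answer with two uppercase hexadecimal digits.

0D

XOR the bytes together:
  start with 0xDD
  0xDD ⊕ 0x7E = 0xA3
  0xA3 ⊕ 0x22 = 0x81
  0x81 ⊕ 0xD5 = 0x54
  0x54 ⊕ 0x22 = 0x76
  0x76 ⊕ 0x96 = 0xE0
  0xE0 ⊕ 0xED = 0x0D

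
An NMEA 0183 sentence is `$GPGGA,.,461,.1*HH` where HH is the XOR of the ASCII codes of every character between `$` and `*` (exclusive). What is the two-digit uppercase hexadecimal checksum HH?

78

XOR the ASCII codes of the payload characters:
  'G' = 0x47 → acc = 0x47
  'P' = 0x50 → acc = 0x17
  'G' = 0x47 → acc = 0x50
  'G' = 0x47 → acc = 0x17
  'A' = 0x41 → acc = 0x56
  ',' = 0x2C → acc = 0x7A
  '.' = 0x2E → acc = 0x54
  ',' = 0x2C → acc = 0x78
  '4' = 0x34 → acc = 0x4C
  '6' = 0x36 → acc = 0x7A
  '1' = 0x31 → acc = 0x4B
  ',' = 0x2C → acc = 0x67
  '.' = 0x2E → acc = 0x49
  '1' = 0x31 → acc = 0x78
Checksum = 0x78.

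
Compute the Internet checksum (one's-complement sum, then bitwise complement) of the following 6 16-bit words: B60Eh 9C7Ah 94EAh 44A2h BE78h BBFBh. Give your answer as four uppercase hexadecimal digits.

5975

One's-complement addition (fold any carry out of bit 15 back into bit 0):
  0xB60E + 0x9C7A = 0x15288 → wrap carry → 0x5289
  0x5289 + 0x94EA = 0x0E773
  0xE773 + 0x44A2 = 0x12C15 → wrap carry → 0x2C16
  0x2C16 + 0xBE78 = 0x0EA8E
  0xEA8E + 0xBBFB = 0x1A689 → wrap carry → 0xA68A
One's-complement sum = 0xA68A.
Checksum = ~0xA68A & 0xFFFF = 0x5975.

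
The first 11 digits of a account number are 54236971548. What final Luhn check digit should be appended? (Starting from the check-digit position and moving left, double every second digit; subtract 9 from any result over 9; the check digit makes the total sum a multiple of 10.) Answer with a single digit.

8

Partial digits right→left: 8 4 5 1 7 9 6 3 2 4 5
Double every second digit counting from the check-digit position (so the 1st, 3rd, 5th, ... of the partial from the right).
  doubled (with −9 where >9): 7 1 5 3 4 1 → sum 21
  kept as-is: 4 1 9 3 4 → sum 21
Total = 21 + 21 = 42.
Check digit = (10 − (42 mod 10)) mod 10 = 8.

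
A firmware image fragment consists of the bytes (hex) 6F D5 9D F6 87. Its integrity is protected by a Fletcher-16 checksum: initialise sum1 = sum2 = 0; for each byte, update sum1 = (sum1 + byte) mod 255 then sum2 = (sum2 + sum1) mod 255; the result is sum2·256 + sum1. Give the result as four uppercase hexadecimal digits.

D261

Running sums (mod 255):
  after byte 0 (6F): sum1=111, sum2=111
  after byte 1 (D5): sum1=69, sum2=180
  after byte 2 (9D): sum1=226, sum2=151
  after byte 3 (F6): sum1=217, sum2=113
  after byte 4 (87): sum1=97, sum2=210
Checksum = sum2·256 + sum1 = 210·256 + 97 = 53857 = 0xD261.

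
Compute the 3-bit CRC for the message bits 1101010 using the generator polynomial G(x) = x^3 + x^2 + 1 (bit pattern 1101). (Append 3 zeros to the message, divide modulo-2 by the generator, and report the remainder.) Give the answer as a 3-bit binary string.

Append 3 zeros: 1101010000. Divide by 1101 (XOR where the leading bit is 1):
  pos 0: 1101 XOR 1101 = 0000
  pos 5: 1000 XOR 1101 = 0101
  pos 6: 1010 XOR 1101 = 0111
Remainder (last 3 bits) = 111. This is the CRC / FCS.

111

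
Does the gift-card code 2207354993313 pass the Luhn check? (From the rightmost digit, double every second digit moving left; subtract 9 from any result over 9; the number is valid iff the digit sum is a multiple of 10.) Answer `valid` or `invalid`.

From the right, keep odd positions and double even positions (subtract 9 from any doubled value over 9):
  doubled (positions 2,4,...): 2 6 9 1 5 4 → sum 27
  kept (positions 1,3,...): 3 3 9 4 3 0 2 → sum 24
Total = 51.
51 mod 10 = 1, so the number is invalid.

invalid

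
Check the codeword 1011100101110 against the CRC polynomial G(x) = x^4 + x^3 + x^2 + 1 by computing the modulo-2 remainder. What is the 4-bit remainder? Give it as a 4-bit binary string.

0000

Modulo-2 division of 1011100101110 by 11101:
  pos 0: 10111 XOR 11101 = 01010
  pos 1: 10100 XOR 11101 = 01001
  pos 2: 10010 XOR 11101 = 01111
  pos 3: 11111 XOR 11101 = 00010
  pos 6: 10011 XOR 11101 = 01110
  pos 7: 11101 XOR 11101 = 00000
Remainder = 0000 (zero — the frame passes the CRC check).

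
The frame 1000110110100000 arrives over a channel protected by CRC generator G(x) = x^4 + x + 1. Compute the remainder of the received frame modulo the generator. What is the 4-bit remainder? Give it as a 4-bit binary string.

Modulo-2 division of 1000110110100000 by 10011:
  pos 0: 10001 XOR 10011 = 00010
  pos 3: 10101 XOR 10011 = 00110
  pos 5: 11010 XOR 10011 = 01001
  pos 6: 10011 XOR 10011 = 00000
Remainder = 0000 (zero — the frame passes the CRC check).

0000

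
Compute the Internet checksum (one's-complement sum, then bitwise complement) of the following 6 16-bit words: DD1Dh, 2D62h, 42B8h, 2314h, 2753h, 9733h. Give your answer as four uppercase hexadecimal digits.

One's-complement addition (fold any carry out of bit 15 back into bit 0):
  0xDD1D + 0x2D62 = 0x10A7F → wrap carry → 0x0A80
  0x0A80 + 0x42B8 = 0x04D38
  0x4D38 + 0x2314 = 0x0704C
  0x704C + 0x2753 = 0x0979F
  0x979F + 0x9733 = 0x12ED2 → wrap carry → 0x2ED3
One's-complement sum = 0x2ED3.
Checksum = ~0x2ED3 & 0xFFFF = 0xD12C.

D12C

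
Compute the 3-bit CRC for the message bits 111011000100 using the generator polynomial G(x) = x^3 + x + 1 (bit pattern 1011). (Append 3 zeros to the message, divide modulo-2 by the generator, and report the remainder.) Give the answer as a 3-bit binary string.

011

Append 3 zeros: 111011000100000. Divide by 1011 (XOR where the leading bit is 1):
  pos 0: 1110 XOR 1011 = 0101
  pos 1: 1011 XOR 1011 = 0000
  pos 5: 1000 XOR 1011 = 0011
  pos 7: 1110 XOR 1011 = 0101
  pos 8: 1010 XOR 1011 = 0001
  pos 11: 1000 XOR 1011 = 0011
Remainder (last 3 bits) = 011. This is the CRC / FCS.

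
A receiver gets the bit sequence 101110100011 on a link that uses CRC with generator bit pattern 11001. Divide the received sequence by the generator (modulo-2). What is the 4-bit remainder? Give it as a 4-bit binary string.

Modulo-2 division of 101110100011 by 11001:
  pos 0: 10111 XOR 11001 = 01110
  pos 1: 11100 XOR 11001 = 00101
  pos 3: 10110 XOR 11001 = 01111
  pos 4: 11110 XOR 11001 = 00111
  pos 6: 11101 XOR 11001 = 00100
Remainder = 1001 (nonzero — an error is detected).

1001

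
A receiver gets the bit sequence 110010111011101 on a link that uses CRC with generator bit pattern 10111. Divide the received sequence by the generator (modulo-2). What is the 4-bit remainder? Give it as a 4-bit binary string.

Modulo-2 division of 110010111011101 by 10111:
  pos 0: 11001 XOR 10111 = 01110
  pos 1: 11100 XOR 10111 = 01011
  pos 2: 10111 XOR 10111 = 00000
  pos 7: 11011 XOR 10111 = 01100
  pos 8: 11001 XOR 10111 = 01110
  pos 9: 11100 XOR 10111 = 01011
  pos 10: 10111 XOR 10111 = 00000
Remainder = 0000 (zero — the frame passes the CRC check).

0000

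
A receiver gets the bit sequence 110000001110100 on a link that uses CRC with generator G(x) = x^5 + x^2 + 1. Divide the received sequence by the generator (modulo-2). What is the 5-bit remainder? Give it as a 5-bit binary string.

Modulo-2 division of 110000001110100 by 100101:
  pos 0: 110000 XOR 100101 = 010101
  pos 1: 101010 XOR 100101 = 001111
  pos 3: 111101 XOR 100101 = 011000
  pos 4: 110001 XOR 100101 = 010100
  pos 5: 101001 XOR 100101 = 001100
  pos 7: 110001 XOR 100101 = 010100
  pos 8: 101000 XOR 100101 = 001101
Remainder = 11010 (nonzero — an error is detected).

11010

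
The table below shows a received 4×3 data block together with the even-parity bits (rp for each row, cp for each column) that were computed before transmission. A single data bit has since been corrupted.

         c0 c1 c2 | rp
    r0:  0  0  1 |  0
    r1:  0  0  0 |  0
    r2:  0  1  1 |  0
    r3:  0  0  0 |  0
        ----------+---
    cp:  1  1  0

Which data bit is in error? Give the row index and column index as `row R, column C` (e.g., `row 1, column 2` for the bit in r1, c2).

Recompute each row's even parity and compare to rp:
  r0: data parity 1, sent rp 0 → mismatch
  r1: data parity 0, sent rp 0 → ok
  r2: data parity 0, sent rp 0 → ok
  r3: data parity 0, sent rp 0 → ok
Recompute each column's even parity and compare to cp:
  c0: data parity 0, sent cp 1 → mismatch
  c1: data parity 1, sent cp 1 → ok
  c2: data parity 0, sent cp 0 → ok
Exactly one row (r0) and one column (c0) fail → the flipped bit is at their intersection.

row 0, column 0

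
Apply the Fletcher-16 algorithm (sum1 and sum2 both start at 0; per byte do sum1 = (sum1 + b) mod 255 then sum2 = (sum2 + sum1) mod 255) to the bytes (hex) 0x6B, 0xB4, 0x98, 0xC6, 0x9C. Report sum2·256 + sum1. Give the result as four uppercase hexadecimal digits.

Running sums (mod 255):
  after byte 0 (0x6B): sum1=107, sum2=107
  after byte 1 (0xB4): sum1=32, sum2=139
  after byte 2 (0x98): sum1=184, sum2=68
  after byte 3 (0xC6): sum1=127, sum2=195
  after byte 4 (0x9C): sum1=28, sum2=223
Checksum = sum2·256 + sum1 = 223·256 + 28 = 57116 = 0xDF1C.

DF1C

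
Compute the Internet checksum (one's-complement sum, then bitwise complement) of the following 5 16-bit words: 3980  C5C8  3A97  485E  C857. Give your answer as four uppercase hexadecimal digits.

One's-complement addition (fold any carry out of bit 15 back into bit 0):
  0x3980 + 0xC5C8 = 0x0FF48
  0xFF48 + 0x3A97 = 0x139DF → wrap carry → 0x39E0
  0x39E0 + 0x485E = 0x0823E
  0x823E + 0xC857 = 0x14A95 → wrap carry → 0x4A96
One's-complement sum = 0x4A96.
Checksum = ~0x4A96 & 0xFFFF = 0xB569.

B569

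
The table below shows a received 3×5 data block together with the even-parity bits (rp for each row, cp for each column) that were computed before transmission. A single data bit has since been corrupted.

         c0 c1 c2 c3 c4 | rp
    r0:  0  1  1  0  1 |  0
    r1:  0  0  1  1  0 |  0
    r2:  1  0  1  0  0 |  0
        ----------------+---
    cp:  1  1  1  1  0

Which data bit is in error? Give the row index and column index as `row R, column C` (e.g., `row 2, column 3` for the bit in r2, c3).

row 0, column 4

Recompute each row's even parity and compare to rp:
  r0: data parity 1, sent rp 0 → mismatch
  r1: data parity 0, sent rp 0 → ok
  r2: data parity 0, sent rp 0 → ok
Recompute each column's even parity and compare to cp:
  c0: data parity 1, sent cp 1 → ok
  c1: data parity 1, sent cp 1 → ok
  c2: data parity 1, sent cp 1 → ok
  c3: data parity 1, sent cp 1 → ok
  c4: data parity 1, sent cp 0 → mismatch
Exactly one row (r0) and one column (c4) fail → the flipped bit is at their intersection.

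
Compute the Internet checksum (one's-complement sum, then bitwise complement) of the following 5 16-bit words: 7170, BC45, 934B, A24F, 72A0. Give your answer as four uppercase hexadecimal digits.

2A0E

One's-complement addition (fold any carry out of bit 15 back into bit 0):
  0x7170 + 0xBC45 = 0x12DB5 → wrap carry → 0x2DB6
  0x2DB6 + 0x934B = 0x0C101
  0xC101 + 0xA24F = 0x16350 → wrap carry → 0x6351
  0x6351 + 0x72A0 = 0x0D5F1
One's-complement sum = 0xD5F1.
Checksum = ~0xD5F1 & 0xFFFF = 0x2A0E.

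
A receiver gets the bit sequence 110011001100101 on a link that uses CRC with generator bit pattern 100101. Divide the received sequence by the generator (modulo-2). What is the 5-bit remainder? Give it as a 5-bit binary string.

Modulo-2 division of 110011001100101 by 100101:
  pos 0: 110011 XOR 100101 = 010110
  pos 1: 101100 XOR 100101 = 001001
  pos 3: 100101 XOR 100101 = 000000
  pos 9: 100101 XOR 100101 = 000000
Remainder = 00000 (zero — the frame passes the CRC check).

00000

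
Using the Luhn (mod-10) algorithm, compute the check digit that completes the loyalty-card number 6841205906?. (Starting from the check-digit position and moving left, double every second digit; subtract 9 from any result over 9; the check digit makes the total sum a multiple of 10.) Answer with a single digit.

Partial digits right→left: 6 0 9 5 0 2 1 4 8 6
Double every second digit counting from the check-digit position (so the 1st, 3rd, 5th, ... of the partial from the right).
  doubled (with −9 where >9): 3 9 0 2 7 → sum 21
  kept as-is: 0 5 2 4 6 → sum 17
Total = 21 + 17 = 38.
Check digit = (10 − (38 mod 10)) mod 10 = 2.

2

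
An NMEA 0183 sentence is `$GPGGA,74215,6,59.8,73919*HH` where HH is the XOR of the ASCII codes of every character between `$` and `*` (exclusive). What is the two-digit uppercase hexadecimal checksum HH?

7A

XOR the ASCII codes of the payload characters:
  'G' = 0x47 → acc = 0x47
  'P' = 0x50 → acc = 0x17
  'G' = 0x47 → acc = 0x50
  'G' = 0x47 → acc = 0x17
  'A' = 0x41 → acc = 0x56
  ',' = 0x2C → acc = 0x7A
  '7' = 0x37 → acc = 0x4D
  '4' = 0x34 → acc = 0x79
  '2' = 0x32 → acc = 0x4B
  '1' = 0x31 → acc = 0x7A
  '5' = 0x35 → acc = 0x4F
  ',' = 0x2C → acc = 0x63
  '6' = 0x36 → acc = 0x55
  ',' = 0x2C → acc = 0x79
  '5' = 0x35 → acc = 0x4C
  '9' = 0x39 → acc = 0x75
  '.' = 0x2E → acc = 0x5B
  '8' = 0x38 → acc = 0x63
  ',' = 0x2C → acc = 0x4F
  '7' = 0x37 → acc = 0x78
  '3' = 0x33 → acc = 0x4B
  '9' = 0x39 → acc = 0x72
  '1' = 0x31 → acc = 0x43
  '9' = 0x39 → acc = 0x7A
Checksum = 0x7A.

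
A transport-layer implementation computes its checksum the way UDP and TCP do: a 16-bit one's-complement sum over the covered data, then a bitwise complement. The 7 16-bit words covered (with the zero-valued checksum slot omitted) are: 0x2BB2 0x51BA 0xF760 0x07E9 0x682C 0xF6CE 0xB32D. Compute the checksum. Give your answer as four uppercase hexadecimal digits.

One's-complement addition (fold any carry out of bit 15 back into bit 0):
  0x2BB2 + 0x51BA = 0x07D6C
  0x7D6C + 0xF760 = 0x174CC → wrap carry → 0x74CD
  0x74CD + 0x07E9 = 0x07CB6
  0x7CB6 + 0x682C = 0x0E4E2
  0xE4E2 + 0xF6CE = 0x1DBB0 → wrap carry → 0xDBB1
  0xDBB1 + 0xB32D = 0x18EDE → wrap carry → 0x8EDF
One's-complement sum = 0x8EDF.
Checksum = ~0x8EDF & 0xFFFF = 0x7120.

7120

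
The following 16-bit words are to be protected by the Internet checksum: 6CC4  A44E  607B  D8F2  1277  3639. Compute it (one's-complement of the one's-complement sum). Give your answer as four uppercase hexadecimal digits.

6CCE

One's-complement addition (fold any carry out of bit 15 back into bit 0):
  0x6CC4 + 0xA44E = 0x11112 → wrap carry → 0x1113
  0x1113 + 0x607B = 0x0718E
  0x718E + 0xD8F2 = 0x14A80 → wrap carry → 0x4A81
  0x4A81 + 0x1277 = 0x05CF8
  0x5CF8 + 0x3639 = 0x09331
One's-complement sum = 0x9331.
Checksum = ~0x9331 & 0xFFFF = 0x6CCE.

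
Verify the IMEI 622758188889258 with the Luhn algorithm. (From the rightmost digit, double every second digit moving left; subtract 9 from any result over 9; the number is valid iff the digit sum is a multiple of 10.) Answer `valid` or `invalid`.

valid

From the right, keep odd positions and double even positions (subtract 9 from any doubled value over 9):
  doubled (positions 2,4,...): 1 9 7 7 7 5 4 → sum 40
  kept (positions 1,3,...): 8 2 8 8 1 5 2 6 → sum 40
Total = 80.
80 mod 10 = 0, so the number is valid.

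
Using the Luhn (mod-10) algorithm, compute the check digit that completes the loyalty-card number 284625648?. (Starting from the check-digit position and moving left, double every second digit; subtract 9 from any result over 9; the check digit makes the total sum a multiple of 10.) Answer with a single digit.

1

Partial digits right→left: 8 4 6 5 2 6 4 8 2
Double every second digit counting from the check-digit position (so the 1st, 3rd, 5th, ... of the partial from the right).
  doubled (with −9 where >9): 7 3 4 8 4 → sum 26
  kept as-is: 4 5 6 8 → sum 23
Total = 26 + 23 = 49.
Check digit = (10 − (49 mod 10)) mod 10 = 1.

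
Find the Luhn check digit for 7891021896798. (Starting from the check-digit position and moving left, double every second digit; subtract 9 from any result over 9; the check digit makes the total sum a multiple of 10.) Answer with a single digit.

9

Partial digits right→left: 8 9 7 6 9 8 1 2 0 1 9 8 7
Double every second digit counting from the check-digit position (so the 1st, 3rd, 5th, ... of the partial from the right).
  doubled (with −9 where >9): 7 5 9 2 0 9 5 → sum 37
  kept as-is: 9 6 8 2 1 8 → sum 34
Total = 37 + 34 = 71.
Check digit = (10 − (71 mod 10)) mod 10 = 9.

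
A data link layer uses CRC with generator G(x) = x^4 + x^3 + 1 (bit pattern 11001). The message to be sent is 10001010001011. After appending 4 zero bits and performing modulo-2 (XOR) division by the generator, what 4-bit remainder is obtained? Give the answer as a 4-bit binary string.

Append 4 zeros: 100010100010110000. Divide by 11001 (XOR where the leading bit is 1):
  pos 0: 10001 XOR 11001 = 01000
  pos 1: 10000 XOR 11001 = 01001
  pos 2: 10011 XOR 11001 = 01010
  pos 3: 10100 XOR 11001 = 01101
  pos 4: 11010 XOR 11001 = 00011
  pos 7: 11010 XOR 11001 = 00011
  pos 10: 11110 XOR 11001 = 00111
  pos 12: 11100 XOR 11001 = 00101
Remainder (last 4 bits) = 1010. This is the CRC / FCS.

1010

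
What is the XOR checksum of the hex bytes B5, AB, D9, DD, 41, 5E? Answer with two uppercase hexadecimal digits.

05

XOR the bytes together:
  start with 0xB5
  0xB5 ⊕ 0xAB = 0x1E
  0x1E ⊕ 0xD9 = 0xC7
  0xC7 ⊕ 0xDD = 0x1A
  0x1A ⊕ 0x41 = 0x5B
  0x5B ⊕ 0x5E = 0x05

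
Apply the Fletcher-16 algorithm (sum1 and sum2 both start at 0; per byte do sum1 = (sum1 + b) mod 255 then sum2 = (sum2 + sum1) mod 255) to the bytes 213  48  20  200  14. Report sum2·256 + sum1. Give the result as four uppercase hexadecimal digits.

C9F0

Running sums (mod 255):
  after byte 0 (213): sum1=213, sum2=213
  after byte 1 (48): sum1=6, sum2=219
  after byte 2 (20): sum1=26, sum2=245
  after byte 3 (200): sum1=226, sum2=216
  after byte 4 (14): sum1=240, sum2=201
Checksum = sum2·256 + sum1 = 201·256 + 240 = 51696 = 0xC9F0.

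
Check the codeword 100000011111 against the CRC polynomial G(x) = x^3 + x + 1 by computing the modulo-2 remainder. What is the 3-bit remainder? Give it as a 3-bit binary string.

100

Modulo-2 division of 100000011111 by 1011:
  pos 0: 1000 XOR 1011 = 0011
  pos 2: 1100 XOR 1011 = 0111
  pos 3: 1110 XOR 1011 = 0101
  pos 4: 1011 XOR 1011 = 0000
  pos 8: 1111 XOR 1011 = 0100
Remainder = 100 (nonzero — an error is detected).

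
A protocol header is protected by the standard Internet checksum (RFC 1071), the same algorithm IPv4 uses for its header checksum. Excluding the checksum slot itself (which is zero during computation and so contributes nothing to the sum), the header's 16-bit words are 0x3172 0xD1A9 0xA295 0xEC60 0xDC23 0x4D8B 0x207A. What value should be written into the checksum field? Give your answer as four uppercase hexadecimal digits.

23C4

One's-complement addition (fold any carry out of bit 15 back into bit 0):
  0x3172 + 0xD1A9 = 0x1031B → wrap carry → 0x031C
  0x031C + 0xA295 = 0x0A5B1
  0xA5B1 + 0xEC60 = 0x19211 → wrap carry → 0x9212
  0x9212 + 0xDC23 = 0x16E35 → wrap carry → 0x6E36
  0x6E36 + 0x4D8B = 0x0BBC1
  0xBBC1 + 0x207A = 0x0DC3B
One's-complement sum = 0xDC3B.
Checksum = ~0xDC3B & 0xFFFF = 0x23C4.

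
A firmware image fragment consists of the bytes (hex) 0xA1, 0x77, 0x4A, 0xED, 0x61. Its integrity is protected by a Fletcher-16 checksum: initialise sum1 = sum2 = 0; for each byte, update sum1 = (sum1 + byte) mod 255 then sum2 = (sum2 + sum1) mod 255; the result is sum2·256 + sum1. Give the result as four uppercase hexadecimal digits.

22B2

Running sums (mod 255):
  after byte 0 (0xA1): sum1=161, sum2=161
  after byte 1 (0x77): sum1=25, sum2=186
  after byte 2 (0x4A): sum1=99, sum2=30
  after byte 3 (0xED): sum1=81, sum2=111
  after byte 4 (0x61): sum1=178, sum2=34
Checksum = sum2·256 + sum1 = 34·256 + 178 = 8882 = 0x22B2.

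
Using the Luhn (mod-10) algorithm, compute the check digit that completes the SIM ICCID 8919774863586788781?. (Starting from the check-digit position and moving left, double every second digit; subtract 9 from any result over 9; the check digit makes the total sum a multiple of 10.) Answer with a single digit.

0

Partial digits right→left: 1 8 7 8 8 7 6 8 5 3 6 8 4 7 7 9 1 9 8
Double every second digit counting from the check-digit position (so the 1st, 3rd, 5th, ... of the partial from the right).
  doubled (with −9 where >9): 2 5 7 3 1 3 8 5 2 7 → sum 43
  kept as-is: 8 8 7 8 3 8 7 9 9 → sum 67
Total = 43 + 67 = 110.
Check digit = (10 − (110 mod 10)) mod 10 = 0.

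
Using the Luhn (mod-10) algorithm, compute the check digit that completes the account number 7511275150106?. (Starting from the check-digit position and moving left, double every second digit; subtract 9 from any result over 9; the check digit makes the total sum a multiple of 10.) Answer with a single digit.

Partial digits right→left: 6 0 1 0 5 1 5 7 2 1 1 5 7
Double every second digit counting from the check-digit position (so the 1st, 3rd, 5th, ... of the partial from the right).
  doubled (with −9 where >9): 3 2 1 1 4 2 5 → sum 18
  kept as-is: 0 0 1 7 1 5 → sum 14
Total = 18 + 14 = 32.
Check digit = (10 − (32 mod 10)) mod 10 = 8.

8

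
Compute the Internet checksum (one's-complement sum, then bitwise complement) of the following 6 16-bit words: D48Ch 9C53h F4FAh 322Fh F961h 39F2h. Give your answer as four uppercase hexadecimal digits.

One's-complement addition (fold any carry out of bit 15 back into bit 0):
  0xD48C + 0x9C53 = 0x170DF → wrap carry → 0x70E0
  0x70E0 + 0xF4FA = 0x165DA → wrap carry → 0x65DB
  0x65DB + 0x322F = 0x0980A
  0x980A + 0xF961 = 0x1916B → wrap carry → 0x916C
  0x916C + 0x39F2 = 0x0CB5E
One's-complement sum = 0xCB5E.
Checksum = ~0xCB5E & 0xFFFF = 0x34A1.

34A1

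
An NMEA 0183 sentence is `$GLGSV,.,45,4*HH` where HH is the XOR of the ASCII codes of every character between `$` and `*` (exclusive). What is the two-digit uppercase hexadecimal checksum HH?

XOR the ASCII codes of the payload characters:
  'G' = 0x47 → acc = 0x47
  'L' = 0x4C → acc = 0x0B
  'G' = 0x47 → acc = 0x4C
  'S' = 0x53 → acc = 0x1F
  'V' = 0x56 → acc = 0x49
  ',' = 0x2C → acc = 0x65
  '.' = 0x2E → acc = 0x4B
  ',' = 0x2C → acc = 0x67
  '4' = 0x34 → acc = 0x53
  '5' = 0x35 → acc = 0x66
  ',' = 0x2C → acc = 0x4A
  '4' = 0x34 → acc = 0x7E
Checksum = 0x7E.

7E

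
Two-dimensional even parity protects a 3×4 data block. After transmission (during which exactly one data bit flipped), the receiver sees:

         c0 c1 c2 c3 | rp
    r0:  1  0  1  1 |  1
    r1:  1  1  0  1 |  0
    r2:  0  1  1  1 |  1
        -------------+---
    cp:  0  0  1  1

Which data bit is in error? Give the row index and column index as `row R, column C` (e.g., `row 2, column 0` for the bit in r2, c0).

row 1, column 2

Recompute each row's even parity and compare to rp:
  r0: data parity 1, sent rp 1 → ok
  r1: data parity 1, sent rp 0 → mismatch
  r2: data parity 1, sent rp 1 → ok
Recompute each column's even parity and compare to cp:
  c0: data parity 0, sent cp 0 → ok
  c1: data parity 0, sent cp 0 → ok
  c2: data parity 0, sent cp 1 → mismatch
  c3: data parity 1, sent cp 1 → ok
Exactly one row (r1) and one column (c2) fail → the flipped bit is at their intersection.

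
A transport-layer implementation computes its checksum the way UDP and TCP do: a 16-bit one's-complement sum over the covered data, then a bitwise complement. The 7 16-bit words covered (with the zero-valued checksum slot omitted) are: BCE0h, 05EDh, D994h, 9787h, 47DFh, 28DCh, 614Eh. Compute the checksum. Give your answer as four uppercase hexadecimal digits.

FA0B

One's-complement addition (fold any carry out of bit 15 back into bit 0):
  0xBCE0 + 0x05ED = 0x0C2CD
  0xC2CD + 0xD994 = 0x19C61 → wrap carry → 0x9C62
  0x9C62 + 0x9787 = 0x133E9 → wrap carry → 0x33EA
  0x33EA + 0x47DF = 0x07BC9
  0x7BC9 + 0x28DC = 0x0A4A5
  0xA4A5 + 0x614E = 0x105F3 → wrap carry → 0x05F4
One's-complement sum = 0x05F4.
Checksum = ~0x05F4 & 0xFFFF = 0xFA0B.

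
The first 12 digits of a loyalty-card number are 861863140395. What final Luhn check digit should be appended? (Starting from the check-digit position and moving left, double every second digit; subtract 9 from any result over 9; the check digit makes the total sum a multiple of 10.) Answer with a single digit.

4

Partial digits right→left: 5 9 3 0 4 1 3 6 8 1 6 8
Double every second digit counting from the check-digit position (so the 1st, 3rd, 5th, ... of the partial from the right).
  doubled (with −9 where >9): 1 6 8 6 7 3 → sum 31
  kept as-is: 9 0 1 6 1 8 → sum 25
Total = 31 + 25 = 56.
Check digit = (10 − (56 mod 10)) mod 10 = 4.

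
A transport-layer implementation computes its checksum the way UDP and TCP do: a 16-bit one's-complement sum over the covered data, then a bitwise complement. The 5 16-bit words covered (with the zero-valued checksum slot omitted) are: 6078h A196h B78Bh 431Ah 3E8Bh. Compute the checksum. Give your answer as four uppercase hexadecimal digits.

C4BF

One's-complement addition (fold any carry out of bit 15 back into bit 0):
  0x6078 + 0xA196 = 0x1020E → wrap carry → 0x020F
  0x020F + 0xB78B = 0x0B99A
  0xB99A + 0x431A = 0x0FCB4
  0xFCB4 + 0x3E8B = 0x13B3F → wrap carry → 0x3B40
One's-complement sum = 0x3B40.
Checksum = ~0x3B40 & 0xFFFF = 0xC4BF.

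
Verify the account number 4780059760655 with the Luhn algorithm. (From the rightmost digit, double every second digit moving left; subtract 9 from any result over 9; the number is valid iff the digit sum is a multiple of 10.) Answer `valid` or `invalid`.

From the right, keep odd positions and double even positions (subtract 9 from any doubled value over 9):
  doubled (positions 2,4,...): 1 0 5 1 0 5 → sum 12
  kept (positions 1,3,...): 5 6 6 9 0 8 4 → sum 38
Total = 50.
50 mod 10 = 0, so the number is valid.

valid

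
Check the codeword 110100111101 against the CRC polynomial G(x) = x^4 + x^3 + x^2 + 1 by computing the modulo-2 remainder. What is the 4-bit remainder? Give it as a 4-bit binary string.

Modulo-2 division of 110100111101 by 11101:
  pos 0: 11010 XOR 11101 = 00111
  pos 2: 11101 XOR 11101 = 00000
  pos 7: 11101 XOR 11101 = 00000
Remainder = 0000 (zero — the frame passes the CRC check).

0000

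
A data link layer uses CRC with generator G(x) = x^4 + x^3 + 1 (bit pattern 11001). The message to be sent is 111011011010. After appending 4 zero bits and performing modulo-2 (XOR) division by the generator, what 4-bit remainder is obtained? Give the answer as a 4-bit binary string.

Append 4 zeros: 1110110110100000. Divide by 11001 (XOR where the leading bit is 1):
  pos 0: 11101 XOR 11001 = 00100
  pos 2: 10010 XOR 11001 = 01011
  pos 3: 10111 XOR 11001 = 01110
  pos 4: 11101 XOR 11001 = 00100
  pos 6: 10001 XOR 11001 = 01000
  pos 7: 10000 XOR 11001 = 01001
  pos 8: 10010 XOR 11001 = 01011
  pos 9: 10110 XOR 11001 = 01111
  pos 10: 11110 XOR 11001 = 00111
Remainder (last 4 bits) = 1110. This is the CRC / FCS.

1110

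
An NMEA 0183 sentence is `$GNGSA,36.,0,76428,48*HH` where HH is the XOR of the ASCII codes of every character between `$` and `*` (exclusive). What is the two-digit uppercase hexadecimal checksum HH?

74

XOR the ASCII codes of the payload characters:
  'G' = 0x47 → acc = 0x47
  'N' = 0x4E → acc = 0x09
  'G' = 0x47 → acc = 0x4E
  'S' = 0x53 → acc = 0x1D
  'A' = 0x41 → acc = 0x5C
  ',' = 0x2C → acc = 0x70
  '3' = 0x33 → acc = 0x43
  '6' = 0x36 → acc = 0x75
  '.' = 0x2E → acc = 0x5B
  ',' = 0x2C → acc = 0x77
  '0' = 0x30 → acc = 0x47
  ',' = 0x2C → acc = 0x6B
  '7' = 0x37 → acc = 0x5C
  '6' = 0x36 → acc = 0x6A
  '4' = 0x34 → acc = 0x5E
  '2' = 0x32 → acc = 0x6C
  '8' = 0x38 → acc = 0x54
  ',' = 0x2C → acc = 0x78
  '4' = 0x34 → acc = 0x4C
  '8' = 0x38 → acc = 0x74
Checksum = 0x74.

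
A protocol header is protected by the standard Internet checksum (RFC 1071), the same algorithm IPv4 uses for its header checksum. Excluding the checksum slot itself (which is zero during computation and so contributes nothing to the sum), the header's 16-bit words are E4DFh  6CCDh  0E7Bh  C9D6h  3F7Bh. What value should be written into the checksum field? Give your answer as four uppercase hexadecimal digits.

9685

One's-complement addition (fold any carry out of bit 15 back into bit 0):
  0xE4DF + 0x6CCD = 0x151AC → wrap carry → 0x51AD
  0x51AD + 0x0E7B = 0x06028
  0x6028 + 0xC9D6 = 0x129FE → wrap carry → 0x29FF
  0x29FF + 0x3F7B = 0x0697A
One's-complement sum = 0x697A.
Checksum = ~0x697A & 0xFFFF = 0x9685.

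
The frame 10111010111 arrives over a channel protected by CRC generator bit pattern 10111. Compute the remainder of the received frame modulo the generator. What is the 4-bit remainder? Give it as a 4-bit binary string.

0000

Modulo-2 division of 10111010111 by 10111:
  pos 0: 10111 XOR 10111 = 00000
  pos 6: 10111 XOR 10111 = 00000
Remainder = 0000 (zero — the frame passes the CRC check).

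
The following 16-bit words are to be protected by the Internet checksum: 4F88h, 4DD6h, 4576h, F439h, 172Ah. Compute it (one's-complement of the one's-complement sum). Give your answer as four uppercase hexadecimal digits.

11C7

One's-complement addition (fold any carry out of bit 15 back into bit 0):
  0x4F88 + 0x4DD6 = 0x09D5E
  0x9D5E + 0x4576 = 0x0E2D4
  0xE2D4 + 0xF439 = 0x1D70D → wrap carry → 0xD70E
  0xD70E + 0x172A = 0x0EE38
One's-complement sum = 0xEE38.
Checksum = ~0xEE38 & 0xFFFF = 0x11C7.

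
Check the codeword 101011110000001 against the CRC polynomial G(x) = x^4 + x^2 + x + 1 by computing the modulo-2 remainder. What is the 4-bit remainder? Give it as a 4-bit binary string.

Modulo-2 division of 101011110000001 by 10111:
  pos 0: 10101 XOR 10111 = 00010
  pos 3: 10111 XOR 10111 = 00000
Remainder = 0001 (nonzero — an error is detected).

0001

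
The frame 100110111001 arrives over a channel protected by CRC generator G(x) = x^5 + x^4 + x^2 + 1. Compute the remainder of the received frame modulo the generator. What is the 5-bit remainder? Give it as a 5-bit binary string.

11111

Modulo-2 division of 100110111001 by 110101:
  pos 0: 100110 XOR 110101 = 010011
  pos 1: 100111 XOR 110101 = 010010
  pos 2: 100101 XOR 110101 = 010000
  pos 3: 100001 XOR 110101 = 010100
  pos 4: 101000 XOR 110101 = 011101
  pos 5: 111010 XOR 110101 = 001111
Remainder = 11111 (nonzero — an error is detected).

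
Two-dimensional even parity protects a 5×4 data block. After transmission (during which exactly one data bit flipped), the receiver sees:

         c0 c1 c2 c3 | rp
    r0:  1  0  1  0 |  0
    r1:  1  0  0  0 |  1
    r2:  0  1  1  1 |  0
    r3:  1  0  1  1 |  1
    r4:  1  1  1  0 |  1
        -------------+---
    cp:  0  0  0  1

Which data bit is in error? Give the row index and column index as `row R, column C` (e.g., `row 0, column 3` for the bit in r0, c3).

Recompute each row's even parity and compare to rp:
  r0: data parity 0, sent rp 0 → ok
  r1: data parity 1, sent rp 1 → ok
  r2: data parity 1, sent rp 0 → mismatch
  r3: data parity 1, sent rp 1 → ok
  r4: data parity 1, sent rp 1 → ok
Recompute each column's even parity and compare to cp:
  c0: data parity 0, sent cp 0 → ok
  c1: data parity 0, sent cp 0 → ok
  c2: data parity 0, sent cp 0 → ok
  c3: data parity 0, sent cp 1 → mismatch
Exactly one row (r2) and one column (c3) fail → the flipped bit is at their intersection.

row 2, column 3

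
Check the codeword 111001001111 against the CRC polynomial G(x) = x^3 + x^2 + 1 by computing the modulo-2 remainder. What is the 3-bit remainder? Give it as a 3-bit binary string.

010

Modulo-2 division of 111001001111 by 1101:
  pos 0: 1110 XOR 1101 = 0011
  pos 2: 1101 XOR 1101 = 0000
  pos 8: 1111 XOR 1101 = 0010
Remainder = 010 (nonzero — an error is detected).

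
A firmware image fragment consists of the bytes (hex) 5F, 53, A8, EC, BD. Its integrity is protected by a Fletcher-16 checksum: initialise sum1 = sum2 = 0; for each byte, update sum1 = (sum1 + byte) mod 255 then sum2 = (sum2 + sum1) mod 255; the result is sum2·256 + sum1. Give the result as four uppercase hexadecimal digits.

BB06

Running sums (mod 255):
  after byte 0 (5F): sum1=95, sum2=95
  after byte 1 (53): sum1=178, sum2=18
  after byte 2 (A8): sum1=91, sum2=109
  after byte 3 (EC): sum1=72, sum2=181
  after byte 4 (BD): sum1=6, sum2=187
Checksum = sum2·256 + sum1 = 187·256 + 6 = 47878 = 0xBB06.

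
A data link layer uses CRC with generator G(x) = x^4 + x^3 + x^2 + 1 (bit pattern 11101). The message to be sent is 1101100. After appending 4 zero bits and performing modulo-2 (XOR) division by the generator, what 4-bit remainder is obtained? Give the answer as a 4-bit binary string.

0011

Append 4 zeros: 11011000000. Divide by 11101 (XOR where the leading bit is 1):
  pos 0: 11011 XOR 11101 = 00110
  pos 2: 11000 XOR 11101 = 00101
  pos 4: 10100 XOR 11101 = 01001
  pos 5: 10010 XOR 11101 = 01111
  pos 6: 11110 XOR 11101 = 00011
Remainder (last 4 bits) = 0011. This is the CRC / FCS.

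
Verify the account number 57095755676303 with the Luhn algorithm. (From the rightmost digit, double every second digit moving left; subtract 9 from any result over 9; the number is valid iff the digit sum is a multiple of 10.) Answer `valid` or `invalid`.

valid

From the right, keep odd positions and double even positions (subtract 9 from any doubled value over 9):
  doubled (positions 2,4,...): 0 3 3 1 1 0 1 → sum 9
  kept (positions 1,3,...): 3 3 7 5 7 9 7 → sum 41
Total = 50.
50 mod 10 = 0, so the number is valid.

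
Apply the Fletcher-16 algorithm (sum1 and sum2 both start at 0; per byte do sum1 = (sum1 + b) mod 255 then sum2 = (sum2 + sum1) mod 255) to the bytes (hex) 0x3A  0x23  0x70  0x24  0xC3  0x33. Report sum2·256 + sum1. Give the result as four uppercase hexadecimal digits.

Running sums (mod 255):
  after byte 0 (0x3A): sum1=58, sum2=58
  after byte 1 (0x23): sum1=93, sum2=151
  after byte 2 (0x70): sum1=205, sum2=101
  after byte 3 (0x24): sum1=241, sum2=87
  after byte 4 (0xC3): sum1=181, sum2=13
  after byte 5 (0x33): sum1=232, sum2=245
Checksum = sum2·256 + sum1 = 245·256 + 232 = 62952 = 0xF5E8.

F5E8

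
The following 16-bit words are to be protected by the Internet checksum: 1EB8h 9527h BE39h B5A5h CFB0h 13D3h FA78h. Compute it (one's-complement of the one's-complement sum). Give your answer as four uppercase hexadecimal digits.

FA43

One's-complement addition (fold any carry out of bit 15 back into bit 0):
  0x1EB8 + 0x9527 = 0x0B3DF
  0xB3DF + 0xBE39 = 0x17218 → wrap carry → 0x7219
  0x7219 + 0xB5A5 = 0x127BE → wrap carry → 0x27BF
  0x27BF + 0xCFB0 = 0x0F76F
  0xF76F + 0x13D3 = 0x10B42 → wrap carry → 0x0B43
  0x0B43 + 0xFA78 = 0x105BB → wrap carry → 0x05BC
One's-complement sum = 0x05BC.
Checksum = ~0x05BC & 0xFFFF = 0xFA43.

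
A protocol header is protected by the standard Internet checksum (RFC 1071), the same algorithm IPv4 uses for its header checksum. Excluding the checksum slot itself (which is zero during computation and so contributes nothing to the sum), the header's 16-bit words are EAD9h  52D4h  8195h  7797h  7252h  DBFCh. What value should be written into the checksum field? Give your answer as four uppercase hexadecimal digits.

7AD5

One's-complement addition (fold any carry out of bit 15 back into bit 0):
  0xEAD9 + 0x52D4 = 0x13DAD → wrap carry → 0x3DAE
  0x3DAE + 0x8195 = 0x0BF43
  0xBF43 + 0x7797 = 0x136DA → wrap carry → 0x36DB
  0x36DB + 0x7252 = 0x0A92D
  0xA92D + 0xDBFC = 0x18529 → wrap carry → 0x852A
One's-complement sum = 0x852A.
Checksum = ~0x852A & 0xFFFF = 0x7AD5.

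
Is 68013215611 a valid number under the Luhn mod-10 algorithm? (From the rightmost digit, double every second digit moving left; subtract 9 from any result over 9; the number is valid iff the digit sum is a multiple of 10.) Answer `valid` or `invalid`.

From the right, keep odd positions and double even positions (subtract 9 from any doubled value over 9):
  doubled (positions 2,4,...): 2 1 4 2 7 → sum 16
  kept (positions 1,3,...): 1 6 1 3 0 6 → sum 17
Total = 33.
33 mod 10 = 3, so the number is invalid.

invalid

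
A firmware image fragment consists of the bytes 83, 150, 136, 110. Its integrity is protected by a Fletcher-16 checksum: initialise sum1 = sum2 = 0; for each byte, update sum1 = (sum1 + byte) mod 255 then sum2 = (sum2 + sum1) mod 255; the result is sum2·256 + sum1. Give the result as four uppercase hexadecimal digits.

Running sums (mod 255):
  after byte 0 (83): sum1=83, sum2=83
  after byte 1 (150): sum1=233, sum2=61
  after byte 2 (136): sum1=114, sum2=175
  after byte 3 (110): sum1=224, sum2=144
Checksum = sum2·256 + sum1 = 144·256 + 224 = 37088 = 0x90E0.

90E0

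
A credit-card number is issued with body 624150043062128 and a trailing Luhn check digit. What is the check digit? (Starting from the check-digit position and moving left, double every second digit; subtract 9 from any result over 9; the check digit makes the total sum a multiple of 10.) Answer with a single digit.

9

Partial digits right→left: 8 2 1 2 6 0 3 4 0 0 5 1 4 2 6
Double every second digit counting from the check-digit position (so the 1st, 3rd, 5th, ... of the partial from the right).
  doubled (with −9 where >9): 7 2 3 6 0 1 8 3 → sum 30
  kept as-is: 2 2 0 4 0 1 2 → sum 11
Total = 30 + 11 = 41.
Check digit = (10 − (41 mod 10)) mod 10 = 9.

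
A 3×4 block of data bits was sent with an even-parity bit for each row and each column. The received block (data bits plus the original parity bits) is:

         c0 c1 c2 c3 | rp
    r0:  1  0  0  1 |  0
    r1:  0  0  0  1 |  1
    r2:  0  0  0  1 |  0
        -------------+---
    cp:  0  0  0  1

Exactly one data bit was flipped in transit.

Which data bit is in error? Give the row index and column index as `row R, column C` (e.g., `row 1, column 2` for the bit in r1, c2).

row 2, column 0

Recompute each row's even parity and compare to rp:
  r0: data parity 0, sent rp 0 → ok
  r1: data parity 1, sent rp 1 → ok
  r2: data parity 1, sent rp 0 → mismatch
Recompute each column's even parity and compare to cp:
  c0: data parity 1, sent cp 0 → mismatch
  c1: data parity 0, sent cp 0 → ok
  c2: data parity 0, sent cp 0 → ok
  c3: data parity 1, sent cp 1 → ok
Exactly one row (r2) and one column (c0) fail → the flipped bit is at their intersection.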